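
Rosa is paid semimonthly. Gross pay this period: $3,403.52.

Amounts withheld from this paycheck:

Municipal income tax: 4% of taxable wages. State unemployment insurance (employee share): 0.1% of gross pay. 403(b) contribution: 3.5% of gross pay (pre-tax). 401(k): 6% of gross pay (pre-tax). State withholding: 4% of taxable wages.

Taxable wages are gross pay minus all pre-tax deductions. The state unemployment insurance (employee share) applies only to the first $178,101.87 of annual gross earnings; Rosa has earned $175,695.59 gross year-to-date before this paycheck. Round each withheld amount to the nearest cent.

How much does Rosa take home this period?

403(b) contribution: $3,403.52 × 0.035 = $119.12
401(k): $3,403.52 × 0.06 = $204.21
Pre-tax total = $119.12 + $204.21 = $323.33
Taxable wages = $3,403.52 − $323.33 = $3,080.19
State withholding: $3,080.19 × 0.04 = $123.21
Municipal income tax: $3,080.19 × 0.04 = $123.21
State unemployment insurance (employee share): only $178,101.87 − $175,695.59 = $2,406.28 of this check is subject → $2,406.28 × 0.001 = $2.41
Total deductions = $119.12 + $204.21 + $123.21 + $123.21 + $2.41 = $572.16
Net pay = $3,403.52 − $572.16 = $2,831.36

$2,831.36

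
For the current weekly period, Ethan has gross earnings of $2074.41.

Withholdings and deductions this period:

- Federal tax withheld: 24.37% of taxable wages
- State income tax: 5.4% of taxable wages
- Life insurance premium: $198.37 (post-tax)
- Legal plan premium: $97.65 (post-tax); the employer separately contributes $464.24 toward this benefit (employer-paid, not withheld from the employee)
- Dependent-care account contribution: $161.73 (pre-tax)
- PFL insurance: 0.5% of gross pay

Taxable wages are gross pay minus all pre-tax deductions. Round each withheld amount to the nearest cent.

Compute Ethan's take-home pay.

$1036.89

Dependent-care account contribution: $161.73
Taxable wages = $2074.41 − $161.73 = $1912.68
State income tax: $1912.68 × 0.054 = $103.28
Federal tax withheld: $1912.68 × 0.2437 = $466.12
PFL insurance: $2074.41 × 0.005 = $10.37
Life insurance premium: $198.37
Legal plan premium: $97.65
(Employer's $464.24 toward legal plan premium is not withheld from the employee.)
Total deductions = $161.73 + $103.28 + $466.12 + $10.37 + $198.37 + $97.65 = $1037.52
Net pay = $2074.41 − $1037.52 = $1036.89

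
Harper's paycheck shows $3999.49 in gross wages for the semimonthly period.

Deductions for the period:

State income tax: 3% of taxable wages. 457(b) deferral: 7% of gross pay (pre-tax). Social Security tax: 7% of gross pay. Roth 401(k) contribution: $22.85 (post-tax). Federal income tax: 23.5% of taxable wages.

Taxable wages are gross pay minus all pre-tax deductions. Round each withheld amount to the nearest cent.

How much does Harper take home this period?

$2431.04

457(b) deferral: $3999.49 × 0.07 = $279.96
Taxable wages = $3999.49 − $279.96 = $3719.53
State income tax: $3719.53 × 0.03 = $111.59
Federal income tax: $3719.53 × 0.235 = $874.09
Social Security tax: $3999.49 × 0.07 = $279.96
Roth 401(k) contribution: $22.85
Total deductions = $279.96 + $111.59 + $874.09 + $279.96 + $22.85 = $1568.45
Net pay = $3999.49 − $1568.45 = $2431.04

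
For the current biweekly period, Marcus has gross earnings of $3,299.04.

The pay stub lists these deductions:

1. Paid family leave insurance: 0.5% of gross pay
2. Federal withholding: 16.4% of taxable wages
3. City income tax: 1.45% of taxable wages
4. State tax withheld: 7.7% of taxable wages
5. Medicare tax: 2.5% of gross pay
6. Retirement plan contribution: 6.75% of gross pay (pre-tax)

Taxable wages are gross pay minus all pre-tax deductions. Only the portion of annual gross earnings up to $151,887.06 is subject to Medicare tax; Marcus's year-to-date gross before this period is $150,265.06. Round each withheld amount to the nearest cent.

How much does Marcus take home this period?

$2,233.29

Retirement plan contribution: $3,299.04 × 0.0675 = $222.69
Taxable wages = $3,299.04 − $222.69 = $3,076.35
City income tax: $3,076.35 × 0.0145 = $44.61
State tax withheld: $3,076.35 × 0.077 = $236.88
Federal withholding: $3,076.35 × 0.164 = $504.52
Paid family leave insurance: $3,299.04 × 0.005 = $16.50
Medicare tax: only $151,887.06 − $150,265.06 = $1,622.00 of this check is subject → $1,622.00 × 0.025 = $40.55
Total deductions = $222.69 + $44.61 + $236.88 + $504.52 + $16.50 + $40.55 = $1,065.75
Net pay = $3,299.04 − $1,065.75 = $2,233.29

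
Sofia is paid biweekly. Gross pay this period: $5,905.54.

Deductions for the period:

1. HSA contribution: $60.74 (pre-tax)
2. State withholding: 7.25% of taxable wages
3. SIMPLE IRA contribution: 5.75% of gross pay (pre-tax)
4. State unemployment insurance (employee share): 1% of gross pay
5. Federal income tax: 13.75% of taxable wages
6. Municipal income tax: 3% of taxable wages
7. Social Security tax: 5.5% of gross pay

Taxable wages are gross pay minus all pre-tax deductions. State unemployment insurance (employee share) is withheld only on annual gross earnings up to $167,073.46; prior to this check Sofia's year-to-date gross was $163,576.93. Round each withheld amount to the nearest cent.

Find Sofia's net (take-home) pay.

$3,824.20

SIMPLE IRA contribution: $5,905.54 × 0.0575 = $339.57
HSA contribution: $60.74
Pre-tax total = $339.57 + $60.74 = $400.31
Taxable wages = $5,905.54 − $400.31 = $5,505.23
State withholding: $5,505.23 × 0.0725 = $399.13
Federal income tax: $5,505.23 × 0.1375 = $756.97
Municipal income tax: $5,505.23 × 0.03 = $165.16
State unemployment insurance (employee share): only $167,073.46 − $163,576.93 = $3,496.53 of this check is subject → $3,496.53 × 0.01 = $34.97
Social Security tax: $5,905.54 × 0.055 = $324.80
Total deductions = $339.57 + $60.74 + $399.13 + $756.97 + $165.16 + $34.97 + $324.80 = $2,081.34
Net pay = $5,905.54 − $2,081.34 = $3,824.20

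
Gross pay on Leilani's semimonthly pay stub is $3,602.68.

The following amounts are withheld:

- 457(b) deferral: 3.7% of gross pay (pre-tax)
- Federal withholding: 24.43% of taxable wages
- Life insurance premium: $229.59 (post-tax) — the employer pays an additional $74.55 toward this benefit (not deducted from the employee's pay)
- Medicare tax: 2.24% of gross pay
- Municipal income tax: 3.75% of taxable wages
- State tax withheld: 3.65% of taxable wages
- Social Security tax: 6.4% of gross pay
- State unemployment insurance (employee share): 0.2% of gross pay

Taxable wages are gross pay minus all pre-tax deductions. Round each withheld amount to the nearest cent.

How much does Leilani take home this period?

$1,817.01

457(b) deferral: $3,602.68 × 0.037 = $133.30
Taxable wages = $3,602.68 − $133.30 = $3,469.38
Municipal income tax: $3,469.38 × 0.0375 = $130.10
State tax withheld: $3,469.38 × 0.0365 = $126.63
Federal withholding: $3,469.38 × 0.2443 = $847.57
Social Security tax: $3,602.68 × 0.064 = $230.57
State unemployment insurance (employee share): $3,602.68 × 0.002 = $7.21
Medicare tax: $3,602.68 × 0.0224 = $80.70
Life insurance premium: $229.59
(Employer's $74.55 toward life insurance premium is not withheld from the employee.)
Total deductions = $133.30 + $130.10 + $126.63 + $847.57 + $230.57 + $7.21 + $80.70 + $229.59 = $1,785.67
Net pay = $3,602.68 − $1,785.67 = $1,817.01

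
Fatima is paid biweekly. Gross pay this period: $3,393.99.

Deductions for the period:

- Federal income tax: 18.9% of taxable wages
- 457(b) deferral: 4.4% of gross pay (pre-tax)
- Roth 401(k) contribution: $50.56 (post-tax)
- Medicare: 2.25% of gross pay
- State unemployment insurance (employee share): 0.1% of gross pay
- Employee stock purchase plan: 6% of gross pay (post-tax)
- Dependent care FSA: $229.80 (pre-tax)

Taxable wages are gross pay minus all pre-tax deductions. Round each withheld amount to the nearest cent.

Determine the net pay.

457(b) deferral: $3,393.99 × 0.044 = $149.34
Dependent care FSA: $229.80
Pre-tax total = $149.34 + $229.80 = $379.14
Taxable wages = $3,393.99 − $379.14 = $3,014.85
Federal income tax: $3,014.85 × 0.189 = $569.81
State unemployment insurance (employee share): $3,393.99 × 0.001 = $3.39
Medicare: $3,393.99 × 0.0225 = $76.36
Roth 401(k) contribution: $50.56
Employee stock purchase plan: $3,393.99 × 0.06 = $203.64
Total deductions = $149.34 + $229.80 + $569.81 + $3.39 + $76.36 + $50.56 + $203.64 = $1,282.90
Net pay = $3,393.99 − $1,282.90 = $2,111.09

$2,111.09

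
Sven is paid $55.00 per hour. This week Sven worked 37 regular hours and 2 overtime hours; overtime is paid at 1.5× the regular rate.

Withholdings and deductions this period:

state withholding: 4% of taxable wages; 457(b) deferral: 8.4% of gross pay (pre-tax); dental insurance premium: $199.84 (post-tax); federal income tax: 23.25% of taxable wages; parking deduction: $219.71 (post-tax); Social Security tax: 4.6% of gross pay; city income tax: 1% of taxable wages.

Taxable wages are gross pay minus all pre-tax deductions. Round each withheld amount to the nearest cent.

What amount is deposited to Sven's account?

Regular pay: 37 × $55.00 = $2,035.00
Overtime pay: 2 × $55.00 × 1.5 = $165.00
Gross pay = $2,035.00 + $165.00 = $2,200.00
457(b) deferral: $2,200.00 × 0.084 = $184.80
Taxable wages = $2,200.00 − $184.80 = $2,015.20
State withholding: $2,015.20 × 0.04 = $80.61
Federal income tax: $2,015.20 × 0.2325 = $468.53
City income tax: $2,015.20 × 0.01 = $20.15
Social Security tax: $2,200.00 × 0.046 = $101.20
Parking deduction: $219.71
Dental insurance premium: $199.84
Total deductions = $184.80 + $80.61 + $468.53 + $20.15 + $101.20 + $219.71 + $199.84 = $1,274.84
Net pay = $2,200.00 − $1,274.84 = $925.16

$925.16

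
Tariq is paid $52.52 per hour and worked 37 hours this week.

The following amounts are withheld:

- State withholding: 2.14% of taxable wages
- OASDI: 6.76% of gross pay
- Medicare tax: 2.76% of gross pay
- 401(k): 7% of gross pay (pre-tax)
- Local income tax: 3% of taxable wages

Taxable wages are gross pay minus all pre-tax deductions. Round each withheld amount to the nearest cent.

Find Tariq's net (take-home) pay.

$1,529.33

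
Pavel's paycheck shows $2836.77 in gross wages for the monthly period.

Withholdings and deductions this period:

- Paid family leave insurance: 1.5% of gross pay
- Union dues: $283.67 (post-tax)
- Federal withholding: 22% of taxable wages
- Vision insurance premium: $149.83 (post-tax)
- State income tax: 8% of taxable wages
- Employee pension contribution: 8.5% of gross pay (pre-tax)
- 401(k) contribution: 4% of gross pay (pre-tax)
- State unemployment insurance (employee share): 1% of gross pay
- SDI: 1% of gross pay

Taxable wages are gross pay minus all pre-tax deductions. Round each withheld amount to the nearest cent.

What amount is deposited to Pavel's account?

$1204.73

401(k) contribution: $2836.77 × 0.04 = $113.47
Employee pension contribution: $2836.77 × 0.085 = $241.13
Pre-tax total = $113.47 + $241.13 = $354.60
Taxable wages = $2836.77 − $354.60 = $2482.17
State income tax: $2482.17 × 0.08 = $198.57
Federal withholding: $2482.17 × 0.22 = $546.08
SDI: $2836.77 × 0.01 = $28.37
State unemployment insurance (employee share): $2836.77 × 0.01 = $28.37
Paid family leave insurance: $2836.77 × 0.015 = $42.55
Union dues: $283.67
Vision insurance premium: $149.83
Total deductions = $113.47 + $241.13 + $198.57 + $546.08 + $28.37 + $28.37 + $42.55 + $283.67 + $149.83 = $1632.04
Net pay = $2836.77 − $1632.04 = $1204.73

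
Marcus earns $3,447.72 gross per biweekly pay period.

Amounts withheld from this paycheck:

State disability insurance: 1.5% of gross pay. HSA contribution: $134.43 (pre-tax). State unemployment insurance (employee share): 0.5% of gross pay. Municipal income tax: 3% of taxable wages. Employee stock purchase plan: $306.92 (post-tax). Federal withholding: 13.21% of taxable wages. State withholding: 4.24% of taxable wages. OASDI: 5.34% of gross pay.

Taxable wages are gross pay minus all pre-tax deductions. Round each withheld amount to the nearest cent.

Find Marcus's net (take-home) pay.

HSA contribution: $134.43
Taxable wages = $3,447.72 − $134.43 = $3,313.29
Federal withholding: $3,313.29 × 0.1321 = $437.69
State withholding: $3,313.29 × 0.0424 = $140.48
Municipal income tax: $3,313.29 × 0.03 = $99.40
OASDI: $3,447.72 × 0.0534 = $184.11
State unemployment insurance (employee share): $3,447.72 × 0.005 = $17.24
State disability insurance: $3,447.72 × 0.015 = $51.72
Employee stock purchase plan: $306.92
Total deductions = $134.43 + $437.69 + $140.48 + $99.40 + $184.11 + $17.24 + $51.72 + $306.92 = $1,371.99
Net pay = $3,447.72 − $1,371.99 = $2,075.73

$2,075.73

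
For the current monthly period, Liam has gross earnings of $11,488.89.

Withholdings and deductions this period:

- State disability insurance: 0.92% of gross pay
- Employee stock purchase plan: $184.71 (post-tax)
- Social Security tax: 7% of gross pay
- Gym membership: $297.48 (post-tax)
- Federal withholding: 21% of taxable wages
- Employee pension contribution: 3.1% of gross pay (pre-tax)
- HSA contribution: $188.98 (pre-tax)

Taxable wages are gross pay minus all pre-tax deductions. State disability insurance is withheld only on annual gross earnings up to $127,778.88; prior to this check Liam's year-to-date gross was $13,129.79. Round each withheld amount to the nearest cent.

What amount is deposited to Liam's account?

Employee pension contribution: $11,488.89 × 0.031 = $356.16
HSA contribution: $188.98
Pre-tax total = $356.16 + $188.98 = $545.14
Taxable wages = $11,488.89 − $545.14 = $10,943.75
Federal withholding: $10,943.75 × 0.21 = $2,298.19
Social Security tax: $11,488.89 × 0.07 = $804.22
State disability insurance: cap not yet reached, full $11,488.89 is subject → $11,488.89 × 0.0092 = $105.70
Gym membership: $297.48
Employee stock purchase plan: $184.71
Total deductions = $356.16 + $188.98 + $2,298.19 + $804.22 + $105.70 + $297.48 + $184.71 = $4,235.44
Net pay = $11,488.89 − $4,235.44 = $7,253.45

$7,253.45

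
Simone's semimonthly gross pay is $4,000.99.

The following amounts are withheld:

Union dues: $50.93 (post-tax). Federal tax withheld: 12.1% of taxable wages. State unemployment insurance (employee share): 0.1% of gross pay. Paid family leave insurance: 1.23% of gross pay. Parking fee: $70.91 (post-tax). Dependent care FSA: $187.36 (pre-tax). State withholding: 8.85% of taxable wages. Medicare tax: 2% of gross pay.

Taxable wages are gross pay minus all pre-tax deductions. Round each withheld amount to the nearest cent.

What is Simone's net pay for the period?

Dependent care FSA: $187.36
Taxable wages = $4,000.99 − $187.36 = $3,813.63
State withholding: $3,813.63 × 0.0885 = $337.51
Federal tax withheld: $3,813.63 × 0.121 = $461.45
Paid family leave insurance: $4,000.99 × 0.0123 = $49.21
State unemployment insurance (employee share): $4,000.99 × 0.001 = $4.00
Medicare tax: $4,000.99 × 0.02 = $80.02
Union dues: $50.93
Parking fee: $70.91
Total deductions = $187.36 + $337.51 + $461.45 + $49.21 + $4.00 + $80.02 + $50.93 + $70.91 = $1,241.39
Net pay = $4,000.99 − $1,241.39 = $2,759.60

$2,759.60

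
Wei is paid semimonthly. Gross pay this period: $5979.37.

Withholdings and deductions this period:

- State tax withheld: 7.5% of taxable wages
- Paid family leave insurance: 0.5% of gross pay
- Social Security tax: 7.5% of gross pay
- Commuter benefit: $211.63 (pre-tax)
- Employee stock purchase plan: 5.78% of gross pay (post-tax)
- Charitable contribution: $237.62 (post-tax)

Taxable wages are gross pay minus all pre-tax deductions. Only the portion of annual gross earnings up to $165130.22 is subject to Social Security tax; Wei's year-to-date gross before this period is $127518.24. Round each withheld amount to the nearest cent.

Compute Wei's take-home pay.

$4273.58

Commuter benefit: $211.63
Taxable wages = $5979.37 − $211.63 = $5767.74
State tax withheld: $5767.74 × 0.075 = $432.58
Social Security tax: cap not yet reached, full $5979.37 is subject → $5979.37 × 0.075 = $448.45
Paid family leave insurance: $5979.37 × 0.005 = $29.90
Charitable contribution: $237.62
Employee stock purchase plan: $5979.37 × 0.0578 = $345.61
Total deductions = $211.63 + $432.58 + $448.45 + $29.90 + $237.62 + $345.61 = $1705.79
Net pay = $5979.37 − $1705.79 = $4273.58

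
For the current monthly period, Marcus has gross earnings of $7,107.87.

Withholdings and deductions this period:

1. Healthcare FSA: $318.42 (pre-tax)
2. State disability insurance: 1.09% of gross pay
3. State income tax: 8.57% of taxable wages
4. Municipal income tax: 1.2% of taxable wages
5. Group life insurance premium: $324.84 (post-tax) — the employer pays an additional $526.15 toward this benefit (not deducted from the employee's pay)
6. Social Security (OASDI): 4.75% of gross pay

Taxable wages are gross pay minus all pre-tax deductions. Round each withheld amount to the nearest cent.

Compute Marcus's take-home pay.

Healthcare FSA: $318.42
Taxable wages = $7,107.87 − $318.42 = $6,789.45
State income tax: $6,789.45 × 0.0857 = $581.86
Municipal income tax: $6,789.45 × 0.012 = $81.47
State disability insurance: $7,107.87 × 0.0109 = $77.48
Social Security (OASDI): $7,107.87 × 0.0475 = $337.62
Group life insurance premium: $324.84
(Employer's $526.15 toward group life insurance premium is not withheld from the employee.)
Total deductions = $318.42 + $581.86 + $81.47 + $77.48 + $337.62 + $324.84 = $1,721.69
Net pay = $7,107.87 − $1,721.69 = $5,386.18

$5,386.18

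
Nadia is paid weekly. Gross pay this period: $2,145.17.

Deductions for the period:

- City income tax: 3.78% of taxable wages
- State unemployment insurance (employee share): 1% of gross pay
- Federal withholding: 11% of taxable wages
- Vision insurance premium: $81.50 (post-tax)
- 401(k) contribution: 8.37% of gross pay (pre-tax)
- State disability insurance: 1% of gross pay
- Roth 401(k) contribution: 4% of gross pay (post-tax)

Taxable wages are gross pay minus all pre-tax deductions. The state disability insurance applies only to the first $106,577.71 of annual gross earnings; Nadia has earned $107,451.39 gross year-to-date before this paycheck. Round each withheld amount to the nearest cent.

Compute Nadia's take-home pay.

401(k) contribution: $2,145.17 × 0.0837 = $179.55
Taxable wages = $2,145.17 − $179.55 = $1,965.62
Federal withholding: $1,965.62 × 0.11 = $216.22
City income tax: $1,965.62 × 0.0378 = $74.30
State unemployment insurance (employee share): $2,145.17 × 0.01 = $21.45
State disability insurance: annual cap $106,577.71 already reached (YTD $107,451.39), so $0.00
Roth 401(k) contribution: $2,145.17 × 0.04 = $85.81
Vision insurance premium: $81.50
Total deductions = $179.55 + $216.22 + $74.30 + $21.45 + $0.00 + $85.81 + $81.50 = $658.83
Net pay = $2,145.17 − $658.83 = $1,486.34

$1,486.34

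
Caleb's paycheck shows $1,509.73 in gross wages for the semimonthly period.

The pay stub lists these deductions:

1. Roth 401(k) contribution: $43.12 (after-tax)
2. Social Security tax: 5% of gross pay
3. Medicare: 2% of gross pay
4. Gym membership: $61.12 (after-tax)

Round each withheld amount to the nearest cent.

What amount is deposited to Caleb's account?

Medicare: $1,509.73 × 0.02 = $30.19
Social Security tax: $1,509.73 × 0.05 = $75.49
Gym membership: $61.12
Roth 401(k) contribution: $43.12
Total deductions = $30.19 + $75.49 + $61.12 + $43.12 = $209.92
Net pay = $1,509.73 − $209.92 = $1,299.81

$1,299.81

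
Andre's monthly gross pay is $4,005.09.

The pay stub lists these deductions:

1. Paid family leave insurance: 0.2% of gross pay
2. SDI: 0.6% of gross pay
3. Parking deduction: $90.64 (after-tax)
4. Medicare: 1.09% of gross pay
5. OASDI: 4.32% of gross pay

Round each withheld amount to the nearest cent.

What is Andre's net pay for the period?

OASDI: $4,005.09 × 0.0432 = $173.02
SDI: $4,005.09 × 0.006 = $24.03
Paid family leave insurance: $4,005.09 × 0.002 = $8.01
Medicare: $4,005.09 × 0.0109 = $43.66
Parking deduction: $90.64
Total deductions = $173.02 + $24.03 + $8.01 + $43.66 + $90.64 = $339.36
Net pay = $4,005.09 − $339.36 = $3,665.73

$3,665.73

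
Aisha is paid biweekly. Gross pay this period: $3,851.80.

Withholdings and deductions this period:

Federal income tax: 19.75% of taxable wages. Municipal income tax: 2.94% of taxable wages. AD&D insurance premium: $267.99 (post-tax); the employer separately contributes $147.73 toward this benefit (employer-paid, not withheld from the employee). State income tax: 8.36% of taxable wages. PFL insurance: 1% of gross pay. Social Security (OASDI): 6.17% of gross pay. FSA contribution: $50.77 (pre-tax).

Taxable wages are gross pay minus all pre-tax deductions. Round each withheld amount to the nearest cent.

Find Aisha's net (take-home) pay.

FSA contribution: $50.77
Taxable wages = $3,851.80 − $50.77 = $3,801.03
Federal income tax: $3,801.03 × 0.1975 = $750.70
Municipal income tax: $3,801.03 × 0.0294 = $111.75
State income tax: $3,801.03 × 0.0836 = $317.77
Social Security (OASDI): $3,851.80 × 0.0617 = $237.66
PFL insurance: $3,851.80 × 0.01 = $38.52
AD&D insurance premium: $267.99
(Employer's $147.73 toward AD&D insurance premium is not withheld from the employee.)
Total deductions = $50.77 + $750.70 + $111.75 + $317.77 + $237.66 + $38.52 + $267.99 = $1,775.16
Net pay = $3,851.80 − $1,775.16 = $2,076.64

$2,076.64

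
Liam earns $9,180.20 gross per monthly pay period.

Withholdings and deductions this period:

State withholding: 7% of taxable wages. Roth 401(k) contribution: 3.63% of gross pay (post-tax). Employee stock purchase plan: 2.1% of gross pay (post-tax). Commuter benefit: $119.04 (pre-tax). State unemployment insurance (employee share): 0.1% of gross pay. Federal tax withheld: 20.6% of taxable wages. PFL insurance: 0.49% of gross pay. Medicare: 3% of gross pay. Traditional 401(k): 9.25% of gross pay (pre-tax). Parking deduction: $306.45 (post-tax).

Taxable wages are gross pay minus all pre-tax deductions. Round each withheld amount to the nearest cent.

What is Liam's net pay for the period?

$4,783.44

Traditional 401(k): $9,180.20 × 0.0925 = $849.17
Commuter benefit: $119.04
Pre-tax total = $849.17 + $119.04 = $968.21
Taxable wages = $9,180.20 − $968.21 = $8,211.99
Federal tax withheld: $8,211.99 × 0.206 = $1,691.67
State withholding: $8,211.99 × 0.07 = $574.84
Medicare: $9,180.20 × 0.03 = $275.41
State unemployment insurance (employee share): $9,180.20 × 0.001 = $9.18
PFL insurance: $9,180.20 × 0.0049 = $44.98
Roth 401(k) contribution: $9,180.20 × 0.0363 = $333.24
Parking deduction: $306.45
Employee stock purchase plan: $9,180.20 × 0.021 = $192.78
Total deductions = $849.17 + $119.04 + $1,691.67 + $574.84 + $275.41 + $9.18 + $44.98 + $333.24 + $306.45 + $192.78 = $4,396.76
Net pay = $9,180.20 − $4,396.76 = $4,783.44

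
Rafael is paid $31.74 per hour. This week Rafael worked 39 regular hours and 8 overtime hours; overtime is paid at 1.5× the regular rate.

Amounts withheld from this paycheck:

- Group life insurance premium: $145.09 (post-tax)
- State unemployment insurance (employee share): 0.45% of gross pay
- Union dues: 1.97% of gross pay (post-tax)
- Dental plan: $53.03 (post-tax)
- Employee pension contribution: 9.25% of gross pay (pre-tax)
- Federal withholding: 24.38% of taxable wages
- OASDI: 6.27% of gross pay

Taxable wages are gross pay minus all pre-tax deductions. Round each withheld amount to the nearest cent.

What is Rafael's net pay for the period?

Regular pay: 39 × $31.74 = $1,237.86
Overtime pay: 8 × $31.74 × 1.5 = $380.88
Gross pay = $1,237.86 + $380.88 = $1,618.74
Employee pension contribution: $1,618.74 × 0.0925 = $149.73
Taxable wages = $1,618.74 − $149.73 = $1,469.01
Federal withholding: $1,469.01 × 0.2438 = $358.14
State unemployment insurance (employee share): $1,618.74 × 0.0045 = $7.28
OASDI: $1,618.74 × 0.0627 = $101.49
Dental plan: $53.03
Group life insurance premium: $145.09
Union dues: $1,618.74 × 0.0197 = $31.89
Total deductions = $149.73 + $358.14 + $7.28 + $101.49 + $53.03 + $145.09 + $31.89 = $846.65
Net pay = $1,618.74 − $846.65 = $772.09

$772.09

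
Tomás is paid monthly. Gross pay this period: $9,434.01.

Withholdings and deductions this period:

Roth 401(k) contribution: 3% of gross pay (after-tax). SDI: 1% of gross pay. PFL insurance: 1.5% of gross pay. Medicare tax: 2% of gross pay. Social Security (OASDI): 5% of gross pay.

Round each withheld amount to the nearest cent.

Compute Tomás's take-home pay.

$8,254.76

Social Security (OASDI): $9,434.01 × 0.05 = $471.70
PFL insurance: $9,434.01 × 0.015 = $141.51
SDI: $9,434.01 × 0.01 = $94.34
Medicare tax: $9,434.01 × 0.02 = $188.68
Roth 401(k) contribution: $9,434.01 × 0.03 = $283.02
Total deductions = $471.70 + $141.51 + $94.34 + $188.68 + $283.02 = $1,179.25
Net pay = $9,434.01 − $1,179.25 = $8,254.76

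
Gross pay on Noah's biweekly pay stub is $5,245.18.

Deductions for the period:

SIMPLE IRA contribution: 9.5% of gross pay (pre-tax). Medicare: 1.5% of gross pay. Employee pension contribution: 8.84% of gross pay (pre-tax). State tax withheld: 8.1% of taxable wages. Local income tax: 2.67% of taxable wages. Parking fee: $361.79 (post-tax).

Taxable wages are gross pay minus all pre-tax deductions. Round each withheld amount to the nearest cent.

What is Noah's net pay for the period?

SIMPLE IRA contribution: $5,245.18 × 0.095 = $498.29
Employee pension contribution: $5,245.18 × 0.0884 = $463.67
Pre-tax total = $498.29 + $463.67 = $961.96
Taxable wages = $5,245.18 − $961.96 = $4,283.22
State tax withheld: $4,283.22 × 0.081 = $346.94
Local income tax: $4,283.22 × 0.0267 = $114.36
Medicare: $5,245.18 × 0.015 = $78.68
Parking fee: $361.79
Total deductions = $498.29 + $463.67 + $346.94 + $114.36 + $78.68 + $361.79 = $1,863.73
Net pay = $5,245.18 − $1,863.73 = $3,381.45

$3,381.45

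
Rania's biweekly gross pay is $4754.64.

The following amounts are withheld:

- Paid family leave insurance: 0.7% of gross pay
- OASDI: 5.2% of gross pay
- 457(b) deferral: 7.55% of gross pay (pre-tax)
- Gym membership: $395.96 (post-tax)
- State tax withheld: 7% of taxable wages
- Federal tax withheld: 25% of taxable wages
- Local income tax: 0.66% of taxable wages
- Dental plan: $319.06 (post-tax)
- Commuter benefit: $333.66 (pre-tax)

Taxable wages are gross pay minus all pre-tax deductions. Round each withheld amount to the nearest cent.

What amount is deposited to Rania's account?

Commuter benefit: $333.66
457(b) deferral: $4754.64 × 0.0755 = $358.98
Pre-tax total = $333.66 + $358.98 = $692.64
Taxable wages = $4754.64 − $692.64 = $4062.00
Local income tax: $4062.00 × 0.0066 = $26.81
Federal tax withheld: $4062.00 × 0.25 = $1015.50
State tax withheld: $4062.00 × 0.07 = $284.34
Paid family leave insurance: $4754.64 × 0.007 = $33.28
OASDI: $4754.64 × 0.052 = $247.24
Gym membership: $395.96
Dental plan: $319.06
Total deductions = $333.66 + $358.98 + $26.81 + $1015.50 + $284.34 + $33.28 + $247.24 + $395.96 + $319.06 = $3014.83
Net pay = $4754.64 − $3014.83 = $1739.81

$1739.81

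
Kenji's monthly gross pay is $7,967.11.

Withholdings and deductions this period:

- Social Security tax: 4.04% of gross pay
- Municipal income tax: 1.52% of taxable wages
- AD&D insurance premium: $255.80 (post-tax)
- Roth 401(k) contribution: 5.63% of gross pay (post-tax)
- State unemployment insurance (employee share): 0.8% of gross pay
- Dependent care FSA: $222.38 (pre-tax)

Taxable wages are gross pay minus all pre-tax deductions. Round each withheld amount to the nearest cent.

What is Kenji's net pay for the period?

$6,537.05

Dependent care FSA: $222.38
Taxable wages = $7,967.11 − $222.38 = $7,744.73
Municipal income tax: $7,744.73 × 0.0152 = $117.72
Social Security tax: $7,967.11 × 0.0404 = $321.87
State unemployment insurance (employee share): $7,967.11 × 0.008 = $63.74
AD&D insurance premium: $255.80
Roth 401(k) contribution: $7,967.11 × 0.0563 = $448.55
Total deductions = $222.38 + $117.72 + $321.87 + $63.74 + $255.80 + $448.55 = $1,430.06
Net pay = $7,967.11 − $1,430.06 = $6,537.05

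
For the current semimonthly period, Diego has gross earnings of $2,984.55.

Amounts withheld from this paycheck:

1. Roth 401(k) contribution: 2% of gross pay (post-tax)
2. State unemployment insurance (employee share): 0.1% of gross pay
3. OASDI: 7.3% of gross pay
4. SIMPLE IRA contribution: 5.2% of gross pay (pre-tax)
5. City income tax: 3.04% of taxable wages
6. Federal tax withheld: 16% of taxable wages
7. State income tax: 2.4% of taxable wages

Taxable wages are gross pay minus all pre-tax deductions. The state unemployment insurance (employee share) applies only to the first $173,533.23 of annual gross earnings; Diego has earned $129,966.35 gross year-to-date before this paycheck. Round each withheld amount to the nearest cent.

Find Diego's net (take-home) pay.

SIMPLE IRA contribution: $2,984.55 × 0.052 = $155.20
Taxable wages = $2,984.55 − $155.20 = $2,829.35
State income tax: $2,829.35 × 0.024 = $67.90
Federal tax withheld: $2,829.35 × 0.16 = $452.70
City income tax: $2,829.35 × 0.0304 = $86.01
State unemployment insurance (employee share): cap not yet reached, full $2,984.55 is subject → $2,984.55 × 0.001 = $2.98
OASDI: $2,984.55 × 0.073 = $217.87
Roth 401(k) contribution: $2,984.55 × 0.02 = $59.69
Total deductions = $155.20 + $67.90 + $452.70 + $86.01 + $2.98 + $217.87 + $59.69 = $1,042.35
Net pay = $2,984.55 − $1,042.35 = $1,942.20

$1,942.20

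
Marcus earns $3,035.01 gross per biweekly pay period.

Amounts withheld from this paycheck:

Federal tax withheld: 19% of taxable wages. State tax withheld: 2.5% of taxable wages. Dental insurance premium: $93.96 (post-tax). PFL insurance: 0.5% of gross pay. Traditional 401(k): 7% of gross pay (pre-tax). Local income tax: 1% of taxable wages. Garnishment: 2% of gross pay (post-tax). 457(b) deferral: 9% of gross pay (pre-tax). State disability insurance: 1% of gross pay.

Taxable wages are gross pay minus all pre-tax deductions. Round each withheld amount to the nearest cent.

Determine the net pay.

$1,775.60

457(b) deferral: $3,035.01 × 0.09 = $273.15
Traditional 401(k): $3,035.01 × 0.07 = $212.45
Pre-tax total = $273.15 + $212.45 = $485.60
Taxable wages = $3,035.01 − $485.60 = $2,549.41
State tax withheld: $2,549.41 × 0.025 = $63.74
Federal tax withheld: $2,549.41 × 0.19 = $484.39
Local income tax: $2,549.41 × 0.01 = $25.49
PFL insurance: $3,035.01 × 0.005 = $15.18
State disability insurance: $3,035.01 × 0.01 = $30.35
Garnishment: $3,035.01 × 0.02 = $60.70
Dental insurance premium: $93.96
Total deductions = $273.15 + $212.45 + $63.74 + $484.39 + $25.49 + $15.18 + $30.35 + $60.70 + $93.96 = $1,259.41
Net pay = $3,035.01 − $1,259.41 = $1,775.60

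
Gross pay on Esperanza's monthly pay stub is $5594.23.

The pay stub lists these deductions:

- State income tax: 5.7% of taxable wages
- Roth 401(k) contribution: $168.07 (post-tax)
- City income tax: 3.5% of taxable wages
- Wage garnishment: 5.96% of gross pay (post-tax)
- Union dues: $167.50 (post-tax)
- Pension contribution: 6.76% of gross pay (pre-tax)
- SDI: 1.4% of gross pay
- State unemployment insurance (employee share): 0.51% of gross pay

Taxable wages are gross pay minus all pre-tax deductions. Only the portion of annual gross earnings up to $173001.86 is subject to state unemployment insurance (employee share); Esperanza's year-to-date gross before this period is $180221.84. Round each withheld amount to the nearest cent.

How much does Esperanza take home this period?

Pension contribution: $5594.23 × 0.0676 = $378.17
Taxable wages = $5594.23 − $378.17 = $5216.06
City income tax: $5216.06 × 0.035 = $182.56
State income tax: $5216.06 × 0.057 = $297.32
State unemployment insurance (employee share): annual cap $173001.86 already reached (YTD $180221.84), so $0.00
SDI: $5594.23 × 0.014 = $78.32
Roth 401(k) contribution: $168.07
Union dues: $167.50
Wage garnishment: $5594.23 × 0.0596 = $333.42
Total deductions = $378.17 + $182.56 + $297.32 + $0.00 + $78.32 + $168.07 + $167.50 + $333.42 = $1605.36
Net pay = $5594.23 − $1605.36 = $3988.87

$3988.87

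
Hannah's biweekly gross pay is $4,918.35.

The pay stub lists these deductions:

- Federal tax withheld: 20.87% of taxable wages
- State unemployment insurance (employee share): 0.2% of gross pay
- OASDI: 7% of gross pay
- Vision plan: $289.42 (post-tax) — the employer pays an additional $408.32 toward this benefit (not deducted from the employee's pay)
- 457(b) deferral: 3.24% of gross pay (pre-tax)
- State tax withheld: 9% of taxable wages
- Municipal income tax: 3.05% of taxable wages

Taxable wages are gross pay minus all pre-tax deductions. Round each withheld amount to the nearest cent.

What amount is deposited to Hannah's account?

$2,548.80

457(b) deferral: $4,918.35 × 0.0324 = $159.35
Taxable wages = $4,918.35 − $159.35 = $4,759.00
Federal tax withheld: $4,759.00 × 0.2087 = $993.20
Municipal income tax: $4,759.00 × 0.0305 = $145.15
State tax withheld: $4,759.00 × 0.09 = $428.31
OASDI: $4,918.35 × 0.07 = $344.28
State unemployment insurance (employee share): $4,918.35 × 0.002 = $9.84
Vision plan: $289.42
(Employer's $408.32 toward vision plan is not withheld from the employee.)
Total deductions = $159.35 + $993.20 + $145.15 + $428.31 + $344.28 + $9.84 + $289.42 = $2,369.55
Net pay = $4,918.35 − $2,369.55 = $2,548.80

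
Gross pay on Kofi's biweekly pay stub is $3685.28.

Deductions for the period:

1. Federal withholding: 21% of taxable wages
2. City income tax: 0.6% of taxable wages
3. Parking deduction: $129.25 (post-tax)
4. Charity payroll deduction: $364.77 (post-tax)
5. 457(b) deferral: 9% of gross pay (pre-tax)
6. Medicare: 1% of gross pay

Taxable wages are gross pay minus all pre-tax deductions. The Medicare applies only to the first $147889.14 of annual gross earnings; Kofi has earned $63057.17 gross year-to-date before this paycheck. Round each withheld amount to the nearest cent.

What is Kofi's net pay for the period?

$2098.35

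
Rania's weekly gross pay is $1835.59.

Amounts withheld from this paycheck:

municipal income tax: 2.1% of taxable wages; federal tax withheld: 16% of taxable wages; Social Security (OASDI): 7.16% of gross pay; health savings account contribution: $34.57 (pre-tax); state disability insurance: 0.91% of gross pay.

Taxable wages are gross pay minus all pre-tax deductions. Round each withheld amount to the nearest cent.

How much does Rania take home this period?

Health savings account contribution: $34.57
Taxable wages = $1835.59 − $34.57 = $1801.02
Federal tax withheld: $1801.02 × 0.16 = $288.16
Municipal income tax: $1801.02 × 0.021 = $37.82
State disability insurance: $1835.59 × 0.0091 = $16.70
Social Security (OASDI): $1835.59 × 0.0716 = $131.43
Total deductions = $34.57 + $288.16 + $37.82 + $16.70 + $131.43 = $508.68
Net pay = $1835.59 − $508.68 = $1326.91

$1326.91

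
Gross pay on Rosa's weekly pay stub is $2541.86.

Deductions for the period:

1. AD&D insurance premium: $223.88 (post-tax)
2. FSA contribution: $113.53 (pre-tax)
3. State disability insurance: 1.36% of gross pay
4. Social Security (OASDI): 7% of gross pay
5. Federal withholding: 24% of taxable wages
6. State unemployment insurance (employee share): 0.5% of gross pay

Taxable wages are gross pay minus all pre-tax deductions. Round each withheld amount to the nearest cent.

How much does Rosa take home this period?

$1396.44

FSA contribution: $113.53
Taxable wages = $2541.86 − $113.53 = $2428.33
Federal withholding: $2428.33 × 0.24 = $582.80
Social Security (OASDI): $2541.86 × 0.07 = $177.93
State disability insurance: $2541.86 × 0.0136 = $34.57
State unemployment insurance (employee share): $2541.86 × 0.005 = $12.71
AD&D insurance premium: $223.88
Total deductions = $113.53 + $582.80 + $177.93 + $34.57 + $12.71 + $223.88 = $1145.42
Net pay = $2541.86 − $1145.42 = $1396.44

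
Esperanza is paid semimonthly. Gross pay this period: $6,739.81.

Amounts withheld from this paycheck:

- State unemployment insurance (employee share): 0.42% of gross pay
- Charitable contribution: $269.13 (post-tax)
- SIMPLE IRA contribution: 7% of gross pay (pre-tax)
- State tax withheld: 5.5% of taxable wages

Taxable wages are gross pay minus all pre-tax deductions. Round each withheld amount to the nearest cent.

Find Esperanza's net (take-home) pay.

SIMPLE IRA contribution: $6,739.81 × 0.07 = $471.79
Taxable wages = $6,739.81 − $471.79 = $6,268.02
State tax withheld: $6,268.02 × 0.055 = $344.74
State unemployment insurance (employee share): $6,739.81 × 0.0042 = $28.31
Charitable contribution: $269.13
Total deductions = $471.79 + $344.74 + $28.31 + $269.13 = $1,113.97
Net pay = $6,739.81 − $1,113.97 = $5,625.84

$5,625.84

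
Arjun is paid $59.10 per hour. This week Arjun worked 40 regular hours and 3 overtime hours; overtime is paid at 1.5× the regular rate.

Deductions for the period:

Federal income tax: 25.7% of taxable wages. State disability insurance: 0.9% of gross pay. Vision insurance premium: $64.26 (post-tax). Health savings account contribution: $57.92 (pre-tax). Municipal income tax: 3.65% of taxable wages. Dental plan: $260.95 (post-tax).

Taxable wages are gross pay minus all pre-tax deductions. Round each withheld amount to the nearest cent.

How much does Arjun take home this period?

$1,468.26

Regular pay: 40 × $59.10 = $2,364.00
Overtime pay: 3 × $59.10 × 1.5 = $265.95
Gross pay = $2,364.00 + $265.95 = $2,629.95
Health savings account contribution: $57.92
Taxable wages = $2,629.95 − $57.92 = $2,572.03
Municipal income tax: $2,572.03 × 0.0365 = $93.88
Federal income tax: $2,572.03 × 0.257 = $661.01
State disability insurance: $2,629.95 × 0.009 = $23.67
Dental plan: $260.95
Vision insurance premium: $64.26
Total deductions = $57.92 + $93.88 + $661.01 + $23.67 + $260.95 + $64.26 = $1,161.69
Net pay = $2,629.95 − $1,161.69 = $1,468.26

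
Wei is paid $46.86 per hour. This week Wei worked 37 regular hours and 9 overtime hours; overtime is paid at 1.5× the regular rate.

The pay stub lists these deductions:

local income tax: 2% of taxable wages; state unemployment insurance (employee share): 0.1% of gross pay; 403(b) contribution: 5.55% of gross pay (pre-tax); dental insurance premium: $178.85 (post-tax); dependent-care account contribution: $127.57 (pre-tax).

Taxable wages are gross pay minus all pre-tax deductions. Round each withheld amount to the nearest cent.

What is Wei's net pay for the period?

$1,884.15

Regular pay: 37 × $46.86 = $1,733.82
Overtime pay: 9 × $46.86 × 1.5 = $632.61
Gross pay = $1,733.82 + $632.61 = $2,366.43
403(b) contribution: $2,366.43 × 0.0555 = $131.34
Dependent-care account contribution: $127.57
Pre-tax total = $131.34 + $127.57 = $258.91
Taxable wages = $2,366.43 − $258.91 = $2,107.52
Local income tax: $2,107.52 × 0.02 = $42.15
State unemployment insurance (employee share): $2,366.43 × 0.001 = $2.37
Dental insurance premium: $178.85
Total deductions = $131.34 + $127.57 + $42.15 + $2.37 + $178.85 = $482.28
Net pay = $2,366.43 − $482.28 = $1,884.15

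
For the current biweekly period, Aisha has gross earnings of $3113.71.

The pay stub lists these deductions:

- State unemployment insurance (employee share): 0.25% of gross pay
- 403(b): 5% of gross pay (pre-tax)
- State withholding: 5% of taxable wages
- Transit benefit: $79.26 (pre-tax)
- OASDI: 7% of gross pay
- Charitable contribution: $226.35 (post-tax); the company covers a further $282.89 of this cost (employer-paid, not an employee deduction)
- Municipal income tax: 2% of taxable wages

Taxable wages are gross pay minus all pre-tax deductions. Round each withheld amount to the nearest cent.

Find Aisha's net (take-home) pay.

$2225.15

403(b): $3113.71 × 0.05 = $155.69
Transit benefit: $79.26
Pre-tax total = $155.69 + $79.26 = $234.95
Taxable wages = $3113.71 − $234.95 = $2878.76
State withholding: $2878.76 × 0.05 = $143.94
Municipal income tax: $2878.76 × 0.02 = $57.58
State unemployment insurance (employee share): $3113.71 × 0.0025 = $7.78
OASDI: $3113.71 × 0.07 = $217.96
Charitable contribution: $226.35
(Employer's $282.89 toward charitable contribution is not withheld from the employee.)
Total deductions = $155.69 + $79.26 + $143.94 + $57.58 + $7.78 + $217.96 + $226.35 = $888.56
Net pay = $3113.71 − $888.56 = $2225.15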